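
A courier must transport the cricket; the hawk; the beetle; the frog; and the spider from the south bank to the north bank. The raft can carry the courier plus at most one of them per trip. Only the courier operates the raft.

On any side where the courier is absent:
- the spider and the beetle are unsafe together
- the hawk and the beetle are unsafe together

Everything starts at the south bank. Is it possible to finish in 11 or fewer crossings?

Yes — this plan uses 11 crossings (≤ 11):
1. Courier goes to the north bank with the beetle.  [the south bank: the cricket, the frog, the hawk, the spider | the north bank: the beetle]
2. Courier goes back to the south bank alone.  [the south bank: the cricket, the frog, the hawk, the spider | the north bank: the beetle]
3. Courier goes to the north bank with the cricket.  [the south bank: the frog, the hawk, the spider | the north bank: the beetle, the cricket]
4. Courier goes back to the south bank alone.  [the south bank: the frog, the hawk, the spider | the north bank: the beetle, the cricket]
5. Courier goes to the north bank with the hawk.  [the south bank: the frog, the spider | the north bank: the beetle, the cricket, the hawk]
6. Courier goes back to the south bank with the beetle.  [the south bank: the beetle, the frog, the spider | the north bank: the cricket, the hawk]
7. Courier goes to the north bank with the spider.  [the south bank: the beetle, the frog | the north bank: the cricket, the hawk, the spider]
8. Courier goes back to the south bank alone.  [the south bank: the beetle, the frog | the north bank: the cricket, the hawk, the spider]
9. Courier goes to the north bank with the frog.  [the south bank: the beetle | the north bank: the cricket, the frog, the hawk, the spider]
10. Courier goes back to the south bank alone.  [the south bank: the beetle | the north bank: the cricket, the frog, the hawk, the spider]
11. Courier goes to the north bank with the beetle.  [the south bank: — | the north bank: the beetle, the cricket, the frog, the hawk, the spider]

Yes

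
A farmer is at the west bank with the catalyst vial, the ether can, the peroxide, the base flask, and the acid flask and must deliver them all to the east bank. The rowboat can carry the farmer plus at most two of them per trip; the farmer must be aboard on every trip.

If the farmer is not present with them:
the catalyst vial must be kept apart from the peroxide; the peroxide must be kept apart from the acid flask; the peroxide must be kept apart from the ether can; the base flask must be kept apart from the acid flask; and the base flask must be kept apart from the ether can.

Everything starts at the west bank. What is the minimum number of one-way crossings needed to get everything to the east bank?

7

Counting alone: the farmer can take at most 2 across per trip to the east bank, so moving all 5 needs at least 3 loaded trips out, with a return between consecutive ones — at least 5 crossings.
The safety rule pushes this higher. Following every safe sequence of crossings, the most of the 5 that can be at the east bank as the rowboat arrives there on crossing 5 is 4 — never all 5.
So no plan with fewer than 7 crossings exists, and this one achieves 7:
1. Farmer goes to the east bank with the base flask and the peroxide.  [the west bank: the acid flask, the catalyst vial, the ether can | the east bank: the base flask, the peroxide]
2. Farmer goes back to the west bank alone.  [the west bank: the acid flask, the catalyst vial, the ether can | the east bank: the base flask, the peroxide]
3. Farmer goes to the east bank with the catalyst vial.  [the west bank: the acid flask, the ether can | the east bank: the base flask, the catalyst vial, the peroxide]
4. Farmer goes back to the west bank with the peroxide.  [the west bank: the acid flask, the ether can, the peroxide | the east bank: the base flask, the catalyst vial]
5. Farmer goes to the east bank with the acid flask and the ether can.  [the west bank: the peroxide | the east bank: the acid flask, the base flask, the catalyst vial, the ether can]
6. Farmer goes back to the west bank with the base flask.  [the west bank: the base flask, the peroxide | the east bank: the acid flask, the catalyst vial, the ether can]
7. Farmer goes to the east bank with the base flask and the peroxide.  [the west bank: — | the east bank: the acid flask, the base flask, the catalyst vial, the ether can, the peroxide]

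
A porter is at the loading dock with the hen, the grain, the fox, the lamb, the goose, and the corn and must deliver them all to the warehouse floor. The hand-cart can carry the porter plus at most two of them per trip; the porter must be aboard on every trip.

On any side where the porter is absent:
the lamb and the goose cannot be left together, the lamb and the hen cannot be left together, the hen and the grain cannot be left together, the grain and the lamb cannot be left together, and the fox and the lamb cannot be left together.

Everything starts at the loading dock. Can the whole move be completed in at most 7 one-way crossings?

No

Counting alone: the porter can take at most 2 across per trip to the warehouse floor, so moving all 6 needs at least 3 loaded trips out, with a return between consecutive ones — at least 5 crossings.
The safety rule pushes this higher. Following every safe sequence of crossings, the most of the 6 that can be at the warehouse floor as the hand-cart arrives there on crossings 5, 7 is 4, 5 respectively — never all 6.
So the move cannot be finished within 7 crossings. (The shortest complete plan takes 9:)
1. Porter goes to the warehouse floor with the hen and the lamb.  [the loading dock: the corn, the fox, the goose, the grain | the warehouse floor: the hen, the lamb]
2. Porter goes back to the loading dock with the hen.  [the loading dock: the corn, the fox, the goose, the grain, the hen | the warehouse floor: the lamb]
3. Porter goes to the warehouse floor with the fox and the hen.  [the loading dock: the corn, the goose, the grain | the warehouse floor: the fox, the hen, the lamb]
4. Porter goes back to the loading dock with the lamb.  [the loading dock: the corn, the goose, the grain, the lamb | the warehouse floor: the fox, the hen]
5. Porter goes to the warehouse floor with the goose and the grain.  [the loading dock: the corn, the lamb | the warehouse floor: the fox, the goose, the grain, the hen]
6. Porter goes back to the loading dock with the hen.  [the loading dock: the corn, the hen, the lamb | the warehouse floor: the fox, the goose, the grain]
7. Porter goes to the warehouse floor with the corn and the hen.  [the loading dock: the lamb | the warehouse floor: the corn, the fox, the goose, the grain, the hen]
8. Porter goes back to the loading dock with the hen.  [the loading dock: the hen, the lamb | the warehouse floor: the corn, the fox, the goose, the grain]
9. Porter goes to the warehouse floor with the hen and the lamb.  [the loading dock: — | the warehouse floor: the corn, the fox, the goose, the grain, the hen, the lamb]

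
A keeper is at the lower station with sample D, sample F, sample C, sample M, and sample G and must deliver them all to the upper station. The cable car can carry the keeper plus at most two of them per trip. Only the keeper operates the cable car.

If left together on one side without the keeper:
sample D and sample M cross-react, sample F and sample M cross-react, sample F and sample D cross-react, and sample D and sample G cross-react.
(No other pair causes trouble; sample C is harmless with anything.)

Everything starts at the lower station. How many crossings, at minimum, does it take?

7

Counting alone: the keeper can take at most 2 across per trip to the upper station, so moving all 5 needs at least 3 loaded trips out, with a return between consecutive ones — at least 5 crossings.
The safety rule pushes this higher. Following every safe sequence of crossings, the most of the 5 that can be at the upper station as the cable car arrives there on crossing 5 is 4 — never all 5.
So no plan with fewer than 7 crossings exists, and this one achieves 7:
1. Keeper goes to the upper station with sample D and sample F.
2. Keeper goes back to the lower station with sample D.
3. Keeper goes to the upper station with sample C and sample D.
4. Keeper goes back to the lower station with sample D.
5. Keeper goes to the upper station with sample D and sample G.
6. Keeper goes back to the lower station with sample D.
7. Keeper goes to the upper station with sample D and sample M.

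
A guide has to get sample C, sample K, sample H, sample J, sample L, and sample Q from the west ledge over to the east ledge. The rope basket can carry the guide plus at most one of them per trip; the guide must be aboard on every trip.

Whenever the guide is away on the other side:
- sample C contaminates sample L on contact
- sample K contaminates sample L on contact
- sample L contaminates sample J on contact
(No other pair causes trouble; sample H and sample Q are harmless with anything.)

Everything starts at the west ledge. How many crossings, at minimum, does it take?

Following every safe sequence of crossings from the start, the most of the 6 that can be at the east ledge as the rope basket arrives there on crossings 1, 3, 5, 7 is 1, 2, 3, 4 respectively; the best ever achieved is 4 of 6.
From crossing 9 on, no configuration arises that was not already reachable earlier: only 36 distinct safe configurations (who is on which side, and where the rope basket is) can ever be reached, none of them has everyone across, and every continuation just revisits them. So no valid plan exists.

impossible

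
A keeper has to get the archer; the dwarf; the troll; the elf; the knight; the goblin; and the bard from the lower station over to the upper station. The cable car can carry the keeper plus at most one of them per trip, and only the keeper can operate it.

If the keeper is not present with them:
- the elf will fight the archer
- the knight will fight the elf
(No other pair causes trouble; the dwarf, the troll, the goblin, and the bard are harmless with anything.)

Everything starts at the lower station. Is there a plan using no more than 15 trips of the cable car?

Yes

Yes — this plan uses 15 crossings (≤ 15):
1. Keeper goes to the upper station with the elf.
2. Keeper goes back to the lower station alone.
3. Keeper goes to the upper station with the archer.
4. Keeper goes back to the lower station with the elf.
5. Keeper goes to the upper station with the knight.
6. Keeper goes back to the lower station alone.
7. Keeper goes to the upper station with the dwarf.
8. Keeper goes back to the lower station alone.
9. Keeper goes to the upper station with the troll.
10. Keeper goes back to the lower station alone.
11. Keeper goes to the upper station with the goblin.
12. Keeper goes back to the lower station alone.
13. Keeper goes to the upper station with the bard.
14. Keeper goes back to the lower station alone.
15. Keeper goes to the upper station with the elf.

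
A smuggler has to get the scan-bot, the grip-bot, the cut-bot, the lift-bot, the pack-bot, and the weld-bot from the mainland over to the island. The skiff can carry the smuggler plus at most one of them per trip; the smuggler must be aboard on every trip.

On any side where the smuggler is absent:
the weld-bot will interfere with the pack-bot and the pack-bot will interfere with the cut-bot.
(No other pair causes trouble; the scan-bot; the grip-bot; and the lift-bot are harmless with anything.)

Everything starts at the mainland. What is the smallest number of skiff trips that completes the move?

13

Counting alone: the smuggler can take at most 1 across per trip to the island, so moving all 6 needs at least 6 loaded trips out, with a return between consecutive ones — at least 11 crossings.
The safety rule pushes this higher. Following every safe sequence of crossings, the most of the 6 that can be at the island as the skiff arrives there on crossing 11 is 5 — never all 6.
So no plan with fewer than 13 crossings exists, and this one achieves 13:
1. Smuggler goes to the island with the pack-bot.  [the mainland: the cut-bot, the grip-bot, the lift-bot, the scan-bot, the weld-bot | the island: the pack-bot]
2. Smuggler goes back to the mainland alone.  [the mainland: the cut-bot, the grip-bot, the lift-bot, the scan-bot, the weld-bot | the island: the pack-bot]
3. Smuggler goes to the island with the scan-bot.  [the mainland: the cut-bot, the grip-bot, the lift-bot, the weld-bot | the island: the pack-bot, the scan-bot]
4. Smuggler goes back to the mainland alone.  [the mainland: the cut-bot, the grip-bot, the lift-bot, the weld-bot | the island: the pack-bot, the scan-bot]
5. Smuggler goes to the island with the grip-bot.  [the mainland: the cut-bot, the lift-bot, the weld-bot | the island: the grip-bot, the pack-bot, the scan-bot]
6. Smuggler goes back to the mainland alone.  [the mainland: the cut-bot, the lift-bot, the weld-bot | the island: the grip-bot, the pack-bot, the scan-bot]
7. Smuggler goes to the island with the cut-bot.  [the mainland: the lift-bot, the weld-bot | the island: the cut-bot, the grip-bot, the pack-bot, the scan-bot]
8. Smuggler goes back to the mainland with the pack-bot.  [the mainland: the lift-bot, the pack-bot, the weld-bot | the island: the cut-bot, the grip-bot, the scan-bot]
9. Smuggler goes to the island with the weld-bot.  [the mainland: the lift-bot, the pack-bot | the island: the cut-bot, the grip-bot, the scan-bot, the weld-bot]
10. Smuggler goes back to the mainland alone.  [the mainland: the lift-bot, the pack-bot | the island: the cut-bot, the grip-bot, the scan-bot, the weld-bot]
11. Smuggler goes to the island with the lift-bot.  [the mainland: the pack-bot | the island: the cut-bot, the grip-bot, the lift-bot, the scan-bot, the weld-bot]
12. Smuggler goes back to the mainland alone.  [the mainland: the pack-bot | the island: the cut-bot, the grip-bot, the lift-bot, the scan-bot, the weld-bot]
13. Smuggler goes to the island with the pack-bot.  [the mainland: — | the island: the cut-bot, the grip-bot, the lift-bot, the pack-bot, the scan-bot, the weld-bot]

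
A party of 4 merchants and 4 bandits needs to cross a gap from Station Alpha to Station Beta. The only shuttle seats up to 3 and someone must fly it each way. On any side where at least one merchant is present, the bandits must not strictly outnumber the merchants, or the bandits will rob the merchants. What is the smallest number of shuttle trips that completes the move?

Counting alone: each trip to Station Beta takes at most 3 across and each return brings at least 1 back, so after t trips out (and t−1 returns) at most 3t − (t−1) of the 8 are across; that first reaches 8 at t = 4, so at least 7 crossings are needed.
The safety rule pushes this higher. Following every safe sequence of crossings, the most of the 8 that can be at Station Beta as the shuttle arrives there on crossing 7 is 7 — never all 8.
So no plan with fewer than 9 crossings exists, and this one achieves 9:
1. 2 bandits → Station Beta.  (Station Alpha: 4M 2B; Station Beta: 0M 2B)
2. 1 bandit ← Station Alpha.  (Station Alpha: 4M 3B; Station Beta: 0M 1B)
3. 3 bandits → Station Beta.  (Station Alpha: 4M 0B; Station Beta: 0M 4B)
4. 1 bandit ← Station Alpha.  (Station Alpha: 4M 1B; Station Beta: 0M 3B)
5. 3 merchants → Station Beta.  (Station Alpha: 1M 1B; Station Beta: 3M 3B)
6. 1 merchant and 1 bandit ← Station Alpha.  (Station Alpha: 2M 2B; Station Beta: 2M 2B)
7. 2 merchants → Station Beta.  (Station Alpha: 0M 2B; Station Beta: 4M 2B)
8. 1 bandit ← Station Alpha.  (Station Alpha: 0M 3B; Station Beta: 4M 1B)
9. 3 bandits → Station Beta.  (Station Alpha: 0M 0B; Station Beta: 4M 4B)

9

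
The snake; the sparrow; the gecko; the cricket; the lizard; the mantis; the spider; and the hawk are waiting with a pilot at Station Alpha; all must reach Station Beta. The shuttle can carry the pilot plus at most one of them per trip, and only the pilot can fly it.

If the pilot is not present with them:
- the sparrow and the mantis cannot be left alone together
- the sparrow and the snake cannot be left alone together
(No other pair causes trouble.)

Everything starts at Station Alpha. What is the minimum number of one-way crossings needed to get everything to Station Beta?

Counting alone: the pilot can take at most 1 across per trip to Station Beta, so moving all 8 needs at least 8 loaded trips out, with a return between consecutive ones — at least 15 crossings.
The safety rule pushes this higher. Following every safe sequence of crossings, the most of the 8 that can be at Station Beta as the shuttle arrives there on crossing 15 is 7 — never all 8.
So no plan with fewer than 17 crossings exists, and this one achieves 17:
1. Pilot goes to Station Beta with the sparrow.
2. Pilot goes back to Station Alpha alone.
3. Pilot goes to Station Beta with the snake.
4. Pilot goes back to Station Alpha with the sparrow.
5. Pilot goes to Station Beta with the mantis.
6. Pilot goes back to Station Alpha alone.
7. Pilot goes to Station Beta with the gecko.
8. Pilot goes back to Station Alpha alone.
9. Pilot goes to Station Beta with the cricket.
10. Pilot goes back to Station Alpha alone.
11. Pilot goes to Station Beta with the lizard.
12. Pilot goes back to Station Alpha alone.
13. Pilot goes to Station Beta with the spider.
14. Pilot goes back to Station Alpha alone.
15. Pilot goes to Station Beta with the hawk.
16. Pilot goes back to Station Alpha alone.
17. Pilot goes to Station Beta with the sparrow.

17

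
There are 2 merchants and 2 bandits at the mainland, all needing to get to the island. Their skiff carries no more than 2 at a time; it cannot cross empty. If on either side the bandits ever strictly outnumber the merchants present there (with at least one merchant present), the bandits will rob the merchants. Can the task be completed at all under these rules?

1. 2 bandits → the island.  (the mainland: 2M 0B; the island: 0M 2B)
2. 1 bandit ← the mainland.  (the mainland: 2M 1B; the island: 0M 1B)
3. 2 merchants → the island.  (the mainland: 0M 1B; the island: 2M 1B)
4. 1 bandit ← the mainland.  (the mainland: 0M 2B; the island: 2M 0B)
5. 2 bandits → the island.  (the mainland: 0M 0B; the island: 2M 2B)

Yes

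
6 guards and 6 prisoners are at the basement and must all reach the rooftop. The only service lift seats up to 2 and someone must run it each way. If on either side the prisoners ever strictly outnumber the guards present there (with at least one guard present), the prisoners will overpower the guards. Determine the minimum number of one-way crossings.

Following every safe sequence of crossings from the start, the most of the 12 that can be at the rooftop as the service lift arrives there on crossings 1, 3, 5, 7, 9 is 2, 3, 4, 5, 6 respectively; the best ever achieved is 6 of 12.
From crossing 11 on, no configuration arises that was not already reachable earlier: only 15 distinct safe configurations (who is on which side, and where the service lift is) can ever be reached, none of them has everyone across, and every continuation just revisits them. They are: 0 guards + 0 prisoners across (service lift back at the start); 0 guards + 1 prisoner across (service lift there); 0 guards + 1 prisoner across (service lift back at the start); 0 guards + 2 prisoners across (service lift there); 0 guards + 2 prisoners across (service lift back at the start); 0 guards + 3 prisoners across (service lift there); 0 guards + 3 prisoners across (service lift back at the start); 0 guards + 4 prisoners across (service lift there); 0 guards + 4 prisoners across (service lift back at the start); 0 guards + 5 prisoners across (service lift there); 0 guards + 5 prisoners across (service lift back at the start); 0 guards + 6 prisoners across (service lift there); 1 guard + 1 prisoner across (service lift there); 1 guard + 1 prisoner across (service lift back at the start); 2 guards + 2 prisoners across (service lift there). So no valid plan exists.

impossible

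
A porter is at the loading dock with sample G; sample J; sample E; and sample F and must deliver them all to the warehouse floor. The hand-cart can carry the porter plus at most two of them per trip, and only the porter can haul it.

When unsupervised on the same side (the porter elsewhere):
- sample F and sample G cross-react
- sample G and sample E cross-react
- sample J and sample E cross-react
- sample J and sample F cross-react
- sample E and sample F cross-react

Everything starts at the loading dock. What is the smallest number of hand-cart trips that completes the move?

Counting alone: the porter can take at most 2 across per trip to the warehouse floor, so moving all 4 needs at least 2 loaded trips out, with a return between consecutive ones — at least 3 crossings.
The safety rule pushes this higher. Following every safe sequence of crossings, the most of the 4 that can be at the warehouse floor as the hand-cart arrives there on crossing 3 is 3 — never all 4.
So no plan with fewer than 5 crossings exists, and this one achieves 5:
1. Porter goes to the warehouse floor with sample E and sample F.
2. Porter goes back to the loading dock with sample E.
3. Porter goes to the warehouse floor with sample G and sample J.
4. Porter goes back to the loading dock with sample F.
5. Porter goes to the warehouse floor with sample E and sample F.

5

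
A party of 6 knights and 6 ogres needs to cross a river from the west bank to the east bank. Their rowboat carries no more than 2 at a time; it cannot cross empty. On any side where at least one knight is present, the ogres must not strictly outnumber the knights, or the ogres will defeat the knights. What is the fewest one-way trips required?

Following every safe sequence of crossings from the start, the most of the 12 that can be at the east bank as the rowboat arrives there on crossings 1, 3, 5, 7, 9 is 2, 3, 4, 5, 6 respectively; the best ever achieved is 6 of 12.
From crossing 11 on, no configuration arises that was not already reachable earlier: only 15 distinct safe configurations (who is on which side, and where the rowboat is) can ever be reached, none of them has everyone across, and every continuation just revisits them. They are: 0 knights + 0 ogres across (rowboat back at the start); 0 knights + 1 ogre across (rowboat there); 0 knights + 1 ogre across (rowboat back at the start); 0 knights + 2 ogres across (rowboat there); 0 knights + 2 ogres across (rowboat back at the start); 0 knights + 3 ogres across (rowboat there); 0 knights + 3 ogres across (rowboat back at the start); 0 knights + 4 ogres across (rowboat there); 0 knights + 4 ogres across (rowboat back at the start); 0 knights + 5 ogres across (rowboat there); 0 knights + 5 ogres across (rowboat back at the start); 0 knights + 6 ogres across (rowboat there); 1 knight + 1 ogre across (rowboat there); 1 knight + 1 ogre across (rowboat back at the start); 2 knights + 2 ogres across (rowboat there). So no valid plan exists.

impossible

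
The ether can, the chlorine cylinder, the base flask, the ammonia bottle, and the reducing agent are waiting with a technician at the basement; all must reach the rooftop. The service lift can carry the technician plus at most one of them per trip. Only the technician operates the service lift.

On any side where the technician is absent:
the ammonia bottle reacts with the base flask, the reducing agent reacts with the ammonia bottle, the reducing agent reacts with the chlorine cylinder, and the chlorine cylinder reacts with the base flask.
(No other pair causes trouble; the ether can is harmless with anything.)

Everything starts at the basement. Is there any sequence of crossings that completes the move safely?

No

Whatever the first load, the items left behind include a forbidden pair without the technician. No opening move is safe, so no plan exists.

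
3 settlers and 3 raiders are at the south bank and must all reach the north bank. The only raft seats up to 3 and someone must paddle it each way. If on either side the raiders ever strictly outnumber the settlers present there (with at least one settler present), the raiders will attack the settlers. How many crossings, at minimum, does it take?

5

Counting alone: each trip to the north bank takes at most 3 across and each return brings at least 1 back, so after t trips out (and t−1 returns) at most 3t − (t−1) of the 6 are across; that first reaches 6 at t = 3, so at least 5 crossings are needed.
The plan below uses exactly 5 crossings, so it is optimal:
1. 2 raiders → the north bank.  (the south bank: 3S 1R; the north bank: 0S 2R)
2. 1 raider ← the south bank.  (the south bank: 3S 2R; the north bank: 0S 1R)
3. 3 settlers → the north bank.  (the south bank: 0S 2R; the north bank: 3S 1R)
4. 1 raider ← the south bank.  (the south bank: 0S 3R; the north bank: 3S 0R)
5. 3 raiders → the north bank.  (the south bank: 0S 0R; the north bank: 3S 3R)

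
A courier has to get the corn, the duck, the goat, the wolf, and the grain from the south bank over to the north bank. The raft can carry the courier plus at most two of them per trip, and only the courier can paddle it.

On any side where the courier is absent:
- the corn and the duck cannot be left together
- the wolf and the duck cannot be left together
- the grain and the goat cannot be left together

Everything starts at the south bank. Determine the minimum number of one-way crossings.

Counting alone: the courier can take at most 2 across per trip to the north bank, so moving all 5 needs at least 3 loaded trips out, with a return between consecutive ones — at least 5 crossings.
The plan below uses exactly 5 crossings, so it is optimal:
1. Courier goes to the north bank with the duck and the goat.  [the south bank: the corn, the grain, the wolf | the north bank: the duck, the goat]
2. Courier goes back to the south bank alone.  [the south bank: the corn, the grain, the wolf | the north bank: the duck, the goat]
3. Courier goes to the north bank with the corn and the wolf.  [the south bank: the grain | the north bank: the corn, the duck, the goat, the wolf]
4. Courier goes back to the south bank with the duck.  [the south bank: the duck, the grain | the north bank: the corn, the goat, the wolf]
5. Courier goes to the north bank with the duck and the grain.  [the south bank: — | the north bank: the corn, the duck, the goat, the grain, the wolf]

5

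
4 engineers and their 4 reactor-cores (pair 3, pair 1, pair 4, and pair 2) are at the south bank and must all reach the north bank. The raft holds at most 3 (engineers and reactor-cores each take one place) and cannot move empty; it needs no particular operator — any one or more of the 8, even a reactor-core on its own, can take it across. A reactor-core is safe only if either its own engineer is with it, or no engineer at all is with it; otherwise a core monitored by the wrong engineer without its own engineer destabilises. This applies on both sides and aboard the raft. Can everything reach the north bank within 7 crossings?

No

Counting alone: each trip to the north bank takes at most 3 across and each return brings at least 1 back, so after t trips out (and t−1 returns) at most 3t − (t−1) of the 8 are across; that first reaches 8 at t = 4, so at least 7 crossings are needed.
The safety rule pushes this higher. Following every safe sequence of crossings, the most of the 8 that can be at the north bank as the raft arrives there on crossing 7 is 7 — never all 8.
So the move cannot be finished within 7 crossings. (The shortest complete plan takes 9:)
1. engineer 3 and reactor-core 3 cross → the north bank.
2. engineer 3 crosses ← the south bank.
3. engineer 1, engineer 3, and reactor-core 1 cross → the north bank.
4. engineer 3 and reactor-core 3 cross ← the south bank.
5. engineer 2, engineer 3, and engineer 4 cross → the north bank.
6. reactor-core 1 crosses ← the south bank.
7. reactor-core 1 and reactor-core 3 cross → the north bank.
8. reactor-core 3 crosses ← the south bank.
9. reactor-core 2, reactor-core 3, and reactor-core 4 cross → the north bank.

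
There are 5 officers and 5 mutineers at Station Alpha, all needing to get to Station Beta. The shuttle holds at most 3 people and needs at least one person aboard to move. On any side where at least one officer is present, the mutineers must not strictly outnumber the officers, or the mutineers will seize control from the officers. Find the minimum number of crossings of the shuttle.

Counting alone: each trip to Station Beta takes at most 3 across and each return brings at least 1 back, so after t trips out (and t−1 returns) at most 3t − (t−1) of the 10 are across; that first reaches 10 at t = 5, so at least 9 crossings are needed.
The safety rule pushes this higher. Following every safe sequence of crossings, the most of the 10 that can be at Station Beta as the shuttle arrives there on crossing 9 is 9 — never all 10.
So no plan with fewer than 11 crossings exists, and this one achieves 11:
1. 2 mutineers → Station Beta.  (Station Alpha: 5O 3M; Station Beta: 0O 2M)
2. 1 mutineer ← Station Alpha.  (Station Alpha: 5O 4M; Station Beta: 0O 1M)
3. 3 mutineers → Station Beta.  (Station Alpha: 5O 1M; Station Beta: 0O 4M)
4. 1 mutineer ← Station Alpha.  (Station Alpha: 5O 2M; Station Beta: 0O 3M)
5. 3 officers → Station Beta.  (Station Alpha: 2O 2M; Station Beta: 3O 3M)
6. 1 officer and 1 mutineer ← Station Alpha.  (Station Alpha: 3O 3M; Station Beta: 2O 2M)
7. 3 officers → Station Beta.  (Station Alpha: 0O 3M; Station Beta: 5O 2M)
8. 1 mutineer ← Station Alpha.  (Station Alpha: 0O 4M; Station Beta: 5O 1M)
9. 2 mutineers → Station Beta.  (Station Alpha: 0O 2M; Station Beta: 5O 3M)
10. 1 mutineer ← Station Alpha.  (Station Alpha: 0O 3M; Station Beta: 5O 2M)
11. 3 mutineers → Station Beta.  (Station Alpha: 0O 0M; Station Beta: 5O 5M)

11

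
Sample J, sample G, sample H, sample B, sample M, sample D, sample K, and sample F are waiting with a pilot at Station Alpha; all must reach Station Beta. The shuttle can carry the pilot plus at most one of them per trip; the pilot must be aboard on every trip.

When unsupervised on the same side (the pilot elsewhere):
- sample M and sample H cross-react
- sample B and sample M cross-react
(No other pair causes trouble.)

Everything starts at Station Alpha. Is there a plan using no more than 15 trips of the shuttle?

Counting alone: the pilot can take at most 1 across per trip to Station Beta, so moving all 8 needs at least 8 loaded trips out, with a return between consecutive ones — at least 15 crossings.
The safety rule pushes this higher. Following every safe sequence of crossings, the most of the 8 that can be at Station Beta as the shuttle arrives there on crossing 15 is 7 — never all 8.
So the move cannot be finished within 15 crossings. (The shortest complete plan takes 17:)
1. Pilot goes to Station Beta with sample M.
2. Pilot goes back to Station Alpha alone.
3. Pilot goes to Station Beta with sample J.
4. Pilot goes back to Station Alpha alone.
5. Pilot goes to Station Beta with sample G.
6. Pilot goes back to Station Alpha alone.
7. Pilot goes to Station Beta with sample H.
8. Pilot goes back to Station Alpha with sample M.
9. Pilot goes to Station Beta with sample B.
10. Pilot goes back to Station Alpha alone.
11. Pilot goes to Station Beta with sample D.
12. Pilot goes back to Station Alpha alone.
13. Pilot goes to Station Beta with sample K.
14. Pilot goes back to Station Alpha alone.
15. Pilot goes to Station Beta with sample F.
16. Pilot goes back to Station Alpha alone.
17. Pilot goes to Station Beta with sample M.

No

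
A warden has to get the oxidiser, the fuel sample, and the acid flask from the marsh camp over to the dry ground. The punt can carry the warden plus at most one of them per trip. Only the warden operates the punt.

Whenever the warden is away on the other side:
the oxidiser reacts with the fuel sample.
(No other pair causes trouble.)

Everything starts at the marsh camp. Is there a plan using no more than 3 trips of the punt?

No

Counting alone: the warden can take at most 1 across per trip to the dry ground, so moving all 3 needs at least 3 loaded trips out, with a return between consecutive ones — at least 5 crossings.
Since 3 < 5, 3 crossings cannot be enough. (The shortest complete plan in fact takes 5:)
1. Warden goes to the dry ground with the oxidiser.
2. Warden goes back to the marsh camp alone.
3. Warden goes to the dry ground with the acid flask.
4. Warden goes back to the marsh camp alone.
5. Warden goes to the dry ground with the fuel sample.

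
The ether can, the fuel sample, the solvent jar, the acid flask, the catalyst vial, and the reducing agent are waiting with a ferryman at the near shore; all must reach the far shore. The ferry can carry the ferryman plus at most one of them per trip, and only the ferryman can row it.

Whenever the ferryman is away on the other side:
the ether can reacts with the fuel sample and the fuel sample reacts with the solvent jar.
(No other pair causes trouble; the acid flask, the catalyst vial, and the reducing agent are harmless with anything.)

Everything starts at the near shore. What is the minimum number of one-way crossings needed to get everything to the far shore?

13

Counting alone: the ferryman can take at most 1 across per trip to the far shore, so moving all 6 needs at least 6 loaded trips out, with a return between consecutive ones — at least 11 crossings.
The safety rule pushes this higher. Following every safe sequence of crossings, the most of the 6 that can be at the far shore as the ferry arrives there on crossing 11 is 5 — never all 6.
So no plan with fewer than 13 crossings exists, and this one achieves 13:
1. Ferryman goes to the far shore with the fuel sample.  [the near shore: the acid flask, the catalyst vial, the ether can, the reducing agent, the solvent jar | the far shore: the fuel sample]
2. Ferryman goes back to the near shore alone.  [the near shore: the acid flask, the catalyst vial, the ether can, the reducing agent, the solvent jar | the far shore: the fuel sample]
3. Ferryman goes to the far shore with the ether can.  [the near shore: the acid flask, the catalyst vial, the reducing agent, the solvent jar | the far shore: the ether can, the fuel sample]
4. Ferryman goes back to the near shore with the fuel sample.  [the near shore: the acid flask, the catalyst vial, the fuel sample, the reducing agent, the solvent jar | the far shore: the ether can]
5. Ferryman goes to the far shore with the solvent jar.  [the near shore: the acid flask, the catalyst vial, the fuel sample, the reducing agent | the far shore: the ether can, the solvent jar]
6. Ferryman goes back to the near shore alone.  [the near shore: the acid flask, the catalyst vial, the fuel sample, the reducing agent | the far shore: the ether can, the solvent jar]
7. Ferryman goes to the far shore with the acid flask.  [the near shore: the catalyst vial, the fuel sample, the reducing agent | the far shore: the acid flask, the ether can, the solvent jar]
8. Ferryman goes back to the near shore alone.  [the near shore: the catalyst vial, the fuel sample, the reducing agent | the far shore: the acid flask, the ether can, the solvent jar]
9. Ferryman goes to the far shore with the catalyst vial.  [the near shore: the fuel sample, the reducing agent | the far shore: the acid flask, the catalyst vial, the ether can, the solvent jar]
10. Ferryman goes back to the near shore alone.  [the near shore: the fuel sample, the reducing agent | the far shore: the acid flask, the catalyst vial, the ether can, the solvent jar]
11. Ferryman goes to the far shore with the reducing agent.  [the near shore: the fuel sample | the far shore: the acid flask, the catalyst vial, the ether can, the reducing agent, the solvent jar]
12. Ferryman goes back to the near shore alone.  [the near shore: the fuel sample | the far shore: the acid flask, the catalyst vial, the ether can, the reducing agent, the solvent jar]
13. Ferryman goes to the far shore with the fuel sample.  [the near shore: — | the far shore: the acid flask, the catalyst vial, the ether can, the fuel sample, the reducing agent, the solvent jar]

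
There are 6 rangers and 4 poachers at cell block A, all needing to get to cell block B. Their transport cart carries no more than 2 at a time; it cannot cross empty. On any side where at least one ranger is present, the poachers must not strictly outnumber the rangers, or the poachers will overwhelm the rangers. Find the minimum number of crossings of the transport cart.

17

Counting alone: each trip to cell block B takes at most 2 across and each return brings at least 1 back, so after t trips out (and t−1 returns) at most 2t − (t−1) of the 10 are across; that first reaches 10 at t = 9, so at least 17 crossings are needed.
The plan below uses exactly 17 crossings, so it is optimal:
1. 2 poachers → cell block B.  (cell block A: 6R 2P; cell block B: 0R 2P)
2. 1 poacher ← cell block A.  (cell block A: 6R 3P; cell block B: 0R 1P)
3. 2 poachers → cell block B.  (cell block A: 6R 1P; cell block B: 0R 3P)
4. 1 poacher ← cell block A.  (cell block A: 6R 2P; cell block B: 0R 2P)
5. 2 rangers → cell block B.  (cell block A: 4R 2P; cell block B: 2R 2P)
6. 1 poacher ← cell block A.  (cell block A: 4R 3P; cell block B: 2R 1P)
7. 1 ranger and 1 poacher → cell block B.  (cell block A: 3R 2P; cell block B: 3R 2P)
8. 1 poacher ← cell block A.  (cell block A: 3R 3P; cell block B: 3R 1P)
9. 2 poachers → cell block B.  (cell block A: 3R 1P; cell block B: 3R 3P)
10. 1 poacher ← cell block A.  (cell block A: 3R 2P; cell block B: 3R 2P)
11. 1 ranger and 1 poacher → cell block B.  (cell block A: 2R 1P; cell block B: 4R 3P)
12. 1 poacher ← cell block A.  (cell block A: 2R 2P; cell block B: 4R 2P)
13. 2 poachers → cell block B.  (cell block A: 2R 0P; cell block B: 4R 4P)
14. 1 poacher ← cell block A.  (cell block A: 2R 1P; cell block B: 4R 3P)
15. 1 ranger and 1 poacher → cell block B.  (cell block A: 1R 0P; cell block B: 5R 4P)
16. 1 poacher ← cell block A.  (cell block A: 1R 1P; cell block B: 5R 3P)
17. 1 ranger and 1 poacher → cell block B.  (cell block A: 0R 0P; cell block B: 6R 4P)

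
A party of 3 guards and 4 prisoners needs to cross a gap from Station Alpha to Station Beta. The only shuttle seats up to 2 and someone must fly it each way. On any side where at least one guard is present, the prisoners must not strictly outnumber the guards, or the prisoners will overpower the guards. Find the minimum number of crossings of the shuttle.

impossible

The prisoners already outnumber the guards at Station Alpha before anyone moves, so the starting position itself is disallowed.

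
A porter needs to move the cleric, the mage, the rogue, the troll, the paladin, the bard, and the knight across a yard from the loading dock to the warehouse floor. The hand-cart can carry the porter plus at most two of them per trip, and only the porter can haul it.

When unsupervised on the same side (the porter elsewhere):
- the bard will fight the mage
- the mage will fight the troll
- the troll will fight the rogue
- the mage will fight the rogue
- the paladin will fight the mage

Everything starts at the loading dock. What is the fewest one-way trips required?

Counting alone: the porter can take at most 2 across per trip to the warehouse floor, so moving all 7 needs at least 4 loaded trips out, with a return between consecutive ones — at least 7 crossings.
The safety rule pushes this higher. Following every safe sequence of crossings, the most of the 7 that can be at the warehouse floor as the hand-cart arrives there on crossings 7, 9 is 5, 6 respectively — never all 7.
So no plan with fewer than 11 crossings exists, and this one achieves 11:
1. Porter goes to the warehouse floor with the mage and the rogue.  [the loading dock: the bard, the cleric, the knight, the paladin, the troll | the warehouse floor: the mage, the rogue]
2. Porter goes back to the loading dock with the mage.  [the loading dock: the bard, the cleric, the knight, the mage, the paladin, the troll | the warehouse floor: the rogue]
3. Porter goes to the warehouse floor with the cleric and the mage.  [the loading dock: the bard, the knight, the paladin, the troll | the warehouse floor: the cleric, the mage, the rogue]
4. Porter goes back to the loading dock with the mage.  [the loading dock: the bard, the knight, the mage, the paladin, the troll | the warehouse floor: the cleric, the rogue]
5. Porter goes to the warehouse floor with the mage and the paladin.  [the loading dock: the bard, the knight, the troll | the warehouse floor: the cleric, the mage, the paladin, the rogue]
6. Porter goes back to the loading dock with the mage.  [the loading dock: the bard, the knight, the mage, the troll | the warehouse floor: the cleric, the paladin, the rogue]
7. Porter goes to the warehouse floor with the bard and the mage.  [the loading dock: the knight, the troll | the warehouse floor: the bard, the cleric, the mage, the paladin, the rogue]
8. Porter goes back to the loading dock with the mage.  [the loading dock: the knight, the mage, the troll | the warehouse floor: the bard, the cleric, the paladin, the rogue]
9. Porter goes to the warehouse floor with the knight and the mage.  [the loading dock: the troll | the warehouse floor: the bard, the cleric, the knight, the mage, the paladin, the rogue]
10. Porter goes back to the loading dock with the mage.  [the loading dock: the mage, the troll | the warehouse floor: the bard, the cleric, the knight, the paladin, the rogue]
11. Porter goes to the warehouse floor with the mage and the troll.  [the loading dock: — | the warehouse floor: the bard, the cleric, the knight, the mage, the paladin, the rogue, the troll]

11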